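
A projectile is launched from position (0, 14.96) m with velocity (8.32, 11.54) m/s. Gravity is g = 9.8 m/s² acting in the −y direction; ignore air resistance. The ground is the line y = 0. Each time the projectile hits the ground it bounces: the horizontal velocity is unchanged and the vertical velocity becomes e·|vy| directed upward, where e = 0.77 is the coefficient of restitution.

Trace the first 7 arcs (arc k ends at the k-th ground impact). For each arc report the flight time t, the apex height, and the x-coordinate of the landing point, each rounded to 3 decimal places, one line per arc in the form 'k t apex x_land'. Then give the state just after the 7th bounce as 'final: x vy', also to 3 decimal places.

1 3.285 21.754 27.328
2 3.245 12.898 54.325
3 2.499 7.647 75.113
4 1.924 4.534 91.120
5 1.481 2.688 103.445
6 1.141 1.594 112.935
7 0.878 0.945 120.243
final: 120.243 3.314

Arc 1: start y=14.960, vy=11.540 → t=3.285, apex=21.754, x_land=27.328, impact vy=-20.649
  bounce: vy ← 0.77·20.649 = 15.900
Arc 2: start y=0.000, vy=15.900 → t=3.245, apex=12.898, x_land=54.325, impact vy=-15.900
  bounce: vy ← 0.77·15.900 = 12.243
Arc 3: start y=0.000, vy=12.243 → t=2.499, apex=7.647, x_land=75.113, impact vy=-12.243
  bounce: vy ← 0.77·12.243 = 9.427
Arc 4: start y=0.000, vy=9.427 → t=1.924, apex=4.534, x_land=91.120, impact vy=-9.427
  bounce: vy ← 0.77·9.427 = 7.259
Arc 5: start y=0.000, vy=7.259 → t=1.481, apex=2.688, x_land=103.445, impact vy=-7.259
  bounce: vy ← 0.77·7.259 = 5.589
Arc 6: start y=0.000, vy=5.589 → t=1.141, apex=1.594, x_land=112.935, impact vy=-5.589
  bounce: vy ← 0.77·5.589 = 4.304
Arc 7: start y=0.000, vy=4.304 → t=0.878, apex=0.945, x_land=120.243, impact vy=-4.304
  bounce: vy ← 0.77·4.304 = 3.314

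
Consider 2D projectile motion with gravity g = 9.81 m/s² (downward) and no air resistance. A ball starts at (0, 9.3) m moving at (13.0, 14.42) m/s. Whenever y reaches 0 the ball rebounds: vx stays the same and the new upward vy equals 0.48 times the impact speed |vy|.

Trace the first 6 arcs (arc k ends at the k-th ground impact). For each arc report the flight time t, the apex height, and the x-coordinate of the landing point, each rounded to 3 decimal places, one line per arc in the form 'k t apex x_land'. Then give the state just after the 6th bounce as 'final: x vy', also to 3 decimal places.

1 3.484 19.898 45.293
2 1.934 4.585 70.429
3 0.928 1.056 82.495
4 0.445 0.243 88.286
5 0.214 0.056 91.066
6 0.103 0.013 92.400
final: 92.400 0.242

Arc 1: start y=9.300, vy=14.420 → t=3.484, apex=19.898, x_land=45.293, impact vy=-19.759
  bounce: vy ← 0.48·19.759 = 9.484
Arc 2: start y=0.000, vy=9.484 → t=1.934, apex=4.585, x_land=70.429, impact vy=-9.484
  bounce: vy ← 0.48·9.484 = 4.552
Arc 3: start y=0.000, vy=4.552 → t=0.928, apex=1.056, x_land=82.495, impact vy=-4.552
  bounce: vy ← 0.48·4.552 = 2.185
Arc 4: start y=0.000, vy=2.185 → t=0.445, apex=0.243, x_land=88.286, impact vy=-2.185
  bounce: vy ← 0.48·2.185 = 1.049
Arc 5: start y=0.000, vy=1.049 → t=0.214, apex=0.056, x_land=91.066, impact vy=-1.049
  bounce: vy ← 0.48·1.049 = 0.503
Arc 6: start y=0.000, vy=0.503 → t=0.103, apex=0.013, x_land=92.400, impact vy=-0.503
  bounce: vy ← 0.48·0.503 = 0.242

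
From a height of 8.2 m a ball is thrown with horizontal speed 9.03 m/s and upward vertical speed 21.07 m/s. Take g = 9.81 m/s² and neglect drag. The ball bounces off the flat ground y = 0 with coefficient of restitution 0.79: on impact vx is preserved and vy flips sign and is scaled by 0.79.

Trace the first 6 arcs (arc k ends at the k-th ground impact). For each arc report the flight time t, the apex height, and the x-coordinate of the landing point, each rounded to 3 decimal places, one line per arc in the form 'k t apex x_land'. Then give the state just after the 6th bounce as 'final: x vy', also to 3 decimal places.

1 4.655 30.827 42.033
2 3.961 19.239 77.800
3 3.129 12.007 106.057
4 2.472 7.494 128.380
5 1.953 4.677 146.014
6 1.543 2.919 159.946
final: 159.946 5.978

Arc 1: start y=8.200, vy=21.070 → t=4.655, apex=30.827, x_land=42.033, impact vy=-24.593
  bounce: vy ← 0.79·24.593 = 19.429
Arc 2: start y=0.000, vy=19.429 → t=3.961, apex=19.239, x_land=77.800, impact vy=-19.429
  bounce: vy ← 0.79·19.429 = 15.349
Arc 3: start y=0.000, vy=15.349 → t=3.129, apex=12.007, x_land=106.057, impact vy=-15.349
  bounce: vy ← 0.79·15.349 = 12.125
Arc 4: start y=0.000, vy=12.125 → t=2.472, apex=7.494, x_land=128.380, impact vy=-12.125
  bounce: vy ← 0.79·12.125 = 9.579
Arc 5: start y=0.000, vy=9.579 → t=1.953, apex=4.677, x_land=146.014, impact vy=-9.579
  bounce: vy ← 0.79·9.579 = 7.567
Arc 6: start y=0.000, vy=7.567 → t=1.543, apex=2.919, x_land=159.946, impact vy=-7.567
  bounce: vy ← 0.79·7.567 = 5.978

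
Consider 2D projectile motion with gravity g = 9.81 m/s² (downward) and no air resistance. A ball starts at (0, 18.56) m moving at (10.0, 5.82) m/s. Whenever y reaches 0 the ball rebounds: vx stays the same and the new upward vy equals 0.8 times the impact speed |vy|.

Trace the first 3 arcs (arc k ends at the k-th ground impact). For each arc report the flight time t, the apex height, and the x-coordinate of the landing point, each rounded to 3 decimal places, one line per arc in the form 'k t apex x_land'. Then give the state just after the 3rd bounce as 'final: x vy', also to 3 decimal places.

1 2.627 20.286 26.270
2 3.254 12.983 58.808
3 2.603 8.309 84.840
final: 84.840 10.215

Arc 1: start y=18.560, vy=5.820 → t=2.627, apex=20.286, x_land=26.270, impact vy=-19.950
  bounce: vy ← 0.8·19.950 = 15.960
Arc 2: start y=0.000, vy=15.960 → t=3.254, apex=12.983, x_land=58.808, impact vy=-15.960
  bounce: vy ← 0.8·15.960 = 12.768
Arc 3: start y=0.000, vy=12.768 → t=2.603, apex=8.309, x_land=84.840, impact vy=-12.768
  bounce: vy ← 0.8·12.768 = 10.215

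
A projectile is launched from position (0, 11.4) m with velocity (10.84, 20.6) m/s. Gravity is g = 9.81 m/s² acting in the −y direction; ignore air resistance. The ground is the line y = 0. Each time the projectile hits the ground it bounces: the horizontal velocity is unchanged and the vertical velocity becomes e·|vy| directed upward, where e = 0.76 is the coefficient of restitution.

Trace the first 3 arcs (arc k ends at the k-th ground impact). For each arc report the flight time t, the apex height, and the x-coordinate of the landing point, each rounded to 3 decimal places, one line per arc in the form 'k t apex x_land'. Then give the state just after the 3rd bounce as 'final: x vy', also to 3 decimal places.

1 4.695 33.029 50.892
2 3.944 19.078 93.648
3 2.998 11.019 126.143
final: 126.143 11.175

Arc 1: start y=11.400, vy=20.600 → t=4.695, apex=33.029, x_land=50.892, impact vy=-25.456
  bounce: vy ← 0.76·25.456 = 19.347
Arc 2: start y=0.000, vy=19.347 → t=3.944, apex=19.078, x_land=93.648, impact vy=-19.347
  bounce: vy ← 0.76·19.347 = 14.704
Arc 3: start y=0.000, vy=14.704 → t=2.998, apex=11.019, x_land=126.143, impact vy=-14.704
  bounce: vy ← 0.76·14.704 = 11.175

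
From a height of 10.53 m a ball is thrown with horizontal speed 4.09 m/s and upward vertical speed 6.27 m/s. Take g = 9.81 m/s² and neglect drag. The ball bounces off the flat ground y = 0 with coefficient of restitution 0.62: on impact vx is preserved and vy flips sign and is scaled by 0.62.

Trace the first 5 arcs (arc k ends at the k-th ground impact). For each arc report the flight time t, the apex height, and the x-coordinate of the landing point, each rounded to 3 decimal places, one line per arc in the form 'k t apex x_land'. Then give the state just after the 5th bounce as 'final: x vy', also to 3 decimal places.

1 2.238 12.534 9.152
2 1.982 4.818 17.259
3 1.229 1.852 22.286
4 0.762 0.712 25.402
5 0.472 0.274 27.334
final: 27.334 1.437

Arc 1: start y=10.530, vy=6.270 → t=2.238, apex=12.534, x_land=9.152, impact vy=-15.682
  bounce: vy ← 0.62·15.682 = 9.723
Arc 2: start y=0.000, vy=9.723 → t=1.982, apex=4.818, x_land=17.259, impact vy=-9.723
  bounce: vy ← 0.62·9.723 = 6.028
Arc 3: start y=0.000, vy=6.028 → t=1.229, apex=1.852, x_land=22.286, impact vy=-6.028
  bounce: vy ← 0.62·6.028 = 3.737
Arc 4: start y=0.000, vy=3.737 → t=0.762, apex=0.712, x_land=25.402, impact vy=-3.737
  bounce: vy ← 0.62·3.737 = 2.317
Arc 5: start y=0.000, vy=2.317 → t=0.472, apex=0.274, x_land=27.334, impact vy=-2.317
  bounce: vy ← 0.62·2.317 = 1.437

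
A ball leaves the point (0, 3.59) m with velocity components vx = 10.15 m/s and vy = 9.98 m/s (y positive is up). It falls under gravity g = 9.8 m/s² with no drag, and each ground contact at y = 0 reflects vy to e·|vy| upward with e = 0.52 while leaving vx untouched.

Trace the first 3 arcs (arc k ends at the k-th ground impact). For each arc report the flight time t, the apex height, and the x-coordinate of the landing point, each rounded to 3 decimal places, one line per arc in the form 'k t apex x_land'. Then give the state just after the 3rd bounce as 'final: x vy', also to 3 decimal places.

Arc 1: start y=3.590, vy=9.980 → t=2.349, apex=8.672, x_land=23.839, impact vy=-13.037
  bounce: vy ← 0.52·13.037 = 6.779
Arc 2: start y=0.000, vy=6.779 → t=1.384, apex=2.345, x_land=37.882, impact vy=-6.779
  bounce: vy ← 0.52·6.779 = 3.525
Arc 3: start y=0.000, vy=3.525 → t=0.719, apex=0.634, x_land=45.184, impact vy=-3.525
  bounce: vy ← 0.52·3.525 = 1.833

1 2.349 8.672 23.839
2 1.384 2.345 37.882
3 0.719 0.634 45.184
final: 45.184 1.833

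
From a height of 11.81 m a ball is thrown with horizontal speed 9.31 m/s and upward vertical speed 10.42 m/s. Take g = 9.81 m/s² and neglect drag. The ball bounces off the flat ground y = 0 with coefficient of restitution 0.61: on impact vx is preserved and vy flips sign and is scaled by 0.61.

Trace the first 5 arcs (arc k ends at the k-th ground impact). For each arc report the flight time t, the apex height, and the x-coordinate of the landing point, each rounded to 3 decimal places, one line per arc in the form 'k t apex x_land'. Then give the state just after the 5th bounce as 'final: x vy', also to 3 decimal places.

Arc 1: start y=11.810, vy=10.420 → t=2.943, apex=17.344, x_land=27.396, impact vy=-18.447
  bounce: vy ← 0.61·18.447 = 11.253
Arc 2: start y=0.000, vy=11.253 → t=2.294, apex=6.454, x_land=48.754, impact vy=-11.253
  bounce: vy ← 0.61·11.253 = 6.864
Arc 3: start y=0.000, vy=6.864 → t=1.399, apex=2.401, x_land=61.782, impact vy=-6.864
  bounce: vy ← 0.61·6.864 = 4.187
Arc 4: start y=0.000, vy=4.187 → t=0.854, apex=0.894, x_land=69.730, impact vy=-4.187
  bounce: vy ← 0.61·4.187 = 2.554
Arc 5: start y=0.000, vy=2.554 → t=0.521, apex=0.332, x_land=74.578, impact vy=-2.554
  bounce: vy ← 0.61·2.554 = 1.558

1 2.943 17.344 27.396
2 2.294 6.454 48.754
3 1.399 2.401 61.782
4 0.854 0.894 69.730
5 0.521 0.332 74.578
final: 74.578 1.558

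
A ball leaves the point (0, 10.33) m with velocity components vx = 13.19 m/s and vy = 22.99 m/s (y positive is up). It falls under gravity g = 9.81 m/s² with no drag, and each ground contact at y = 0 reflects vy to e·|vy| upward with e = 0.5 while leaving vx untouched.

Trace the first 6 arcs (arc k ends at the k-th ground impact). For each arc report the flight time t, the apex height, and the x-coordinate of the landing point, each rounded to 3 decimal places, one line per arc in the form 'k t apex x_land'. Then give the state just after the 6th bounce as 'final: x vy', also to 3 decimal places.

Arc 1: start y=10.330, vy=22.990 → t=5.100, apex=37.269, x_land=67.269, impact vy=-27.041
  bounce: vy ← 0.5·27.041 = 13.520
Arc 2: start y=0.000, vy=13.520 → t=2.756, apex=9.317, x_land=103.627, impact vy=-13.520
  bounce: vy ← 0.5·13.520 = 6.760
Arc 3: start y=0.000, vy=6.760 → t=1.378, apex=2.329, x_land=121.806, impact vy=-6.760
  bounce: vy ← 0.5·6.760 = 3.380
Arc 4: start y=0.000, vy=3.380 → t=0.689, apex=0.582, x_land=130.895, impact vy=-3.380
  bounce: vy ← 0.5·3.380 = 1.690
Arc 5: start y=0.000, vy=1.690 → t=0.345, apex=0.146, x_land=135.440, impact vy=-1.690
  bounce: vy ← 0.5·1.690 = 0.845
Arc 6: start y=0.000, vy=0.845 → t=0.172, apex=0.036, x_land=137.712, impact vy=-0.845
  bounce: vy ← 0.5·0.845 = 0.423

1 5.100 37.269 67.269
2 2.756 9.317 103.627
3 1.378 2.329 121.806
4 0.689 0.582 130.895
5 0.345 0.146 135.440
6 0.172 0.036 137.712
final: 137.712 0.423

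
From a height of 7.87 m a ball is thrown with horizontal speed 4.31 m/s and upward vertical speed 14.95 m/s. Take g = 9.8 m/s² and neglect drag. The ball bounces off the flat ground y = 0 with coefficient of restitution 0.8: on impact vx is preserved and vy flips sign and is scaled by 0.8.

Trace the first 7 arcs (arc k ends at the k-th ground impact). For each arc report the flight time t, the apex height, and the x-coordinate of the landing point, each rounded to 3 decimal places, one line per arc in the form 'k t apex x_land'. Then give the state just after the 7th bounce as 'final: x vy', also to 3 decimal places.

1 3.509 19.273 15.123
2 3.173 12.335 28.799
3 2.539 7.894 39.741
4 2.031 5.052 48.494
5 1.625 3.234 55.496
6 1.300 2.069 61.098
7 1.040 1.324 65.579
final: 65.579 4.076

Arc 1: start y=7.870, vy=14.950 → t=3.509, apex=19.273, x_land=15.123, impact vy=-19.436
  bounce: vy ← 0.8·19.436 = 15.549
Arc 2: start y=0.000, vy=15.549 → t=3.173, apex=12.335, x_land=28.799, impact vy=-15.549
  bounce: vy ← 0.8·15.549 = 12.439
Arc 3: start y=0.000, vy=12.439 → t=2.539, apex=7.894, x_land=39.741, impact vy=-12.439
  bounce: vy ← 0.8·12.439 = 9.951
Arc 4: start y=0.000, vy=9.951 → t=2.031, apex=5.052, x_land=48.494, impact vy=-9.951
  bounce: vy ← 0.8·9.951 = 7.961
Arc 5: start y=0.000, vy=7.961 → t=1.625, apex=3.234, x_land=55.496, impact vy=-7.961
  bounce: vy ← 0.8·7.961 = 6.369
Arc 6: start y=0.000, vy=6.369 → t=1.300, apex=2.069, x_land=61.098, impact vy=-6.369
  bounce: vy ← 0.8·6.369 = 5.095
Arc 7: start y=0.000, vy=5.095 → t=1.040, apex=1.324, x_land=65.579, impact vy=-5.095
  bounce: vy ← 0.8·5.095 = 4.076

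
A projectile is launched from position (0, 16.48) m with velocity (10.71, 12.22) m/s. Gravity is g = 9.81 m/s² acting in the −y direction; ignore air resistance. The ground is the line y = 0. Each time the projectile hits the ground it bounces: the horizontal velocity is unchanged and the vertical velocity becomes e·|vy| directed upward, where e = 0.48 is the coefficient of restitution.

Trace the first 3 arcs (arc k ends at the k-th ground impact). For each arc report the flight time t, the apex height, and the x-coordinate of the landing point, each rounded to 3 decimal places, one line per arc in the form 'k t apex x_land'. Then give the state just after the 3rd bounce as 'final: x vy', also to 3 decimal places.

Arc 1: start y=16.480, vy=12.220 → t=3.462, apex=24.091, x_land=37.077, impact vy=-21.741
  bounce: vy ← 0.48·21.741 = 10.436
Arc 2: start y=0.000, vy=10.436 → t=2.128, apex=5.551, x_land=59.863, impact vy=-10.436
  bounce: vy ← 0.48·10.436 = 5.009
Arc 3: start y=0.000, vy=5.009 → t=1.021, apex=1.279, x_land=70.800, impact vy=-5.009
  bounce: vy ← 0.48·5.009 = 2.404

1 3.462 24.091 37.077
2 2.128 5.551 59.863
3 1.021 1.279 70.800
final: 70.800 2.404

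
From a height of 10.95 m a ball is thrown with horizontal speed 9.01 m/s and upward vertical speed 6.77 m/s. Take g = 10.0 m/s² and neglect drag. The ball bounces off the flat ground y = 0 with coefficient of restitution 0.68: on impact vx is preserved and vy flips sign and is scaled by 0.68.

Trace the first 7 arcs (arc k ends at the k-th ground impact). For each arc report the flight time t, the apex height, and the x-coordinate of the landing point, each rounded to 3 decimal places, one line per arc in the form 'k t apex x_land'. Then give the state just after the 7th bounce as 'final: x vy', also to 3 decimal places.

1 2.304 13.242 20.762
2 2.213 6.123 40.703
3 1.505 2.831 54.263
4 1.023 1.309 63.484
5 0.696 0.605 69.754
6 0.473 0.280 74.018
7 0.322 0.129 76.917
final: 76.917 1.094

Arc 1: start y=10.950, vy=6.770 → t=2.304, apex=13.242, x_land=20.762, impact vy=-16.274
  bounce: vy ← 0.68·16.274 = 11.066
Arc 2: start y=0.000, vy=11.066 → t=2.213, apex=6.123, x_land=40.703, impact vy=-11.066
  bounce: vy ← 0.68·11.066 = 7.525
Arc 3: start y=0.000, vy=7.525 → t=1.505, apex=2.831, x_land=54.263, impact vy=-7.525
  bounce: vy ← 0.68·7.525 = 5.117
Arc 4: start y=0.000, vy=5.117 → t=1.023, apex=1.309, x_land=63.484, impact vy=-5.117
  bounce: vy ← 0.68·5.117 = 3.480
Arc 5: start y=0.000, vy=3.480 → t=0.696, apex=0.605, x_land=69.754, impact vy=-3.480
  bounce: vy ← 0.68·3.480 = 2.366
Arc 6: start y=0.000, vy=2.366 → t=0.473, apex=0.280, x_land=74.018, impact vy=-2.366
  bounce: vy ← 0.68·2.366 = 1.609
Arc 7: start y=0.000, vy=1.609 → t=0.322, apex=0.129, x_land=76.917, impact vy=-1.609
  bounce: vy ← 0.68·1.609 = 1.094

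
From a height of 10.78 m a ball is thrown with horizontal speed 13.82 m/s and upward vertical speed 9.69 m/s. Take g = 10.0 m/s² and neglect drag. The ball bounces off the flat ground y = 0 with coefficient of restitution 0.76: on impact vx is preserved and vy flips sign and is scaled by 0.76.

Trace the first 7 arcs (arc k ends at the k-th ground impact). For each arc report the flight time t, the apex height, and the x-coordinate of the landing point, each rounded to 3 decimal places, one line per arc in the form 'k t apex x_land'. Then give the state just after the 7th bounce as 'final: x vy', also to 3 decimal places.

Arc 1: start y=10.780, vy=9.690 → t=2.728, apex=15.475, x_land=37.704, impact vy=-17.593
  bounce: vy ← 0.76·17.593 = 13.370
Arc 2: start y=0.000, vy=13.370 → t=2.674, apex=8.938, x_land=74.660, impact vy=-13.370
  bounce: vy ← 0.76·13.370 = 10.161
Arc 3: start y=0.000, vy=10.161 → t=2.032, apex=5.163, x_land=102.746, impact vy=-10.161
  bounce: vy ← 0.76·10.161 = 7.723
Arc 4: start y=0.000, vy=7.723 → t=1.545, apex=2.982, x_land=124.092, impact vy=-7.723
  bounce: vy ← 0.76·7.723 = 5.869
Arc 5: start y=0.000, vy=5.869 → t=1.174, apex=1.722, x_land=140.314, impact vy=-5.869
  bounce: vy ← 0.76·5.869 = 4.461
Arc 6: start y=0.000, vy=4.461 → t=0.892, apex=0.995, x_land=152.643, impact vy=-4.461
  bounce: vy ← 0.76·4.461 = 3.390
Arc 7: start y=0.000, vy=3.390 → t=0.678, apex=0.575, x_land=162.014, impact vy=-3.390
  bounce: vy ← 0.76·3.390 = 2.576

1 2.728 15.475 37.704
2 2.674 8.938 74.660
3 2.032 5.163 102.746
4 1.545 2.982 124.092
5 1.174 1.722 140.314
6 0.892 0.995 152.643
7 0.678 0.575 162.014
final: 162.014 2.576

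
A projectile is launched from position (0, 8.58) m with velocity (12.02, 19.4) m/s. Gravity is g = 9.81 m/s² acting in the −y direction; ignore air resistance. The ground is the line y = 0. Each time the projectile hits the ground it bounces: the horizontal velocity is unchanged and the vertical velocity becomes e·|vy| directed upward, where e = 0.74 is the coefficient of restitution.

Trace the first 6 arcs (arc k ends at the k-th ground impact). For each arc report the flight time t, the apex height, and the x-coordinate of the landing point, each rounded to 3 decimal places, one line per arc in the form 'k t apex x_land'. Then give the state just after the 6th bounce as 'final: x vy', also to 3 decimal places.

1 4.357 27.762 52.367
2 3.521 15.203 94.690
3 2.606 8.325 126.009
4 1.928 4.559 149.185
5 1.427 2.496 166.335
6 1.056 1.367 179.026
final: 179.026 3.832

Arc 1: start y=8.580, vy=19.400 → t=4.357, apex=27.762, x_land=52.367, impact vy=-23.339
  bounce: vy ← 0.74·23.339 = 17.271
Arc 2: start y=0.000, vy=17.271 → t=3.521, apex=15.203, x_land=94.690, impact vy=-17.271
  bounce: vy ← 0.74·17.271 = 12.780
Arc 3: start y=0.000, vy=12.780 → t=2.606, apex=8.325, x_land=126.009, impact vy=-12.780
  bounce: vy ← 0.74·12.780 = 9.457
Arc 4: start y=0.000, vy=9.457 → t=1.928, apex=4.559, x_land=149.185, impact vy=-9.457
  bounce: vy ← 0.74·9.457 = 6.999
Arc 5: start y=0.000, vy=6.999 → t=1.427, apex=2.496, x_land=166.335, impact vy=-6.999
  bounce: vy ← 0.74·6.999 = 5.179
Arc 6: start y=0.000, vy=5.179 → t=1.056, apex=1.367, x_land=179.026, impact vy=-5.179
  bounce: vy ← 0.74·5.179 = 3.832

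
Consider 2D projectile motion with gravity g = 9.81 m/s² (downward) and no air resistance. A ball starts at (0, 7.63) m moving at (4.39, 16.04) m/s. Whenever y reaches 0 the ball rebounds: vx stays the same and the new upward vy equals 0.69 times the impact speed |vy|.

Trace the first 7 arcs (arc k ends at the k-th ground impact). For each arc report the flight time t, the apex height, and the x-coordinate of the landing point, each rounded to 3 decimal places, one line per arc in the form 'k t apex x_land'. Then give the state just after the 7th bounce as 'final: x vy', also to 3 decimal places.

Arc 1: start y=7.630, vy=16.040 → t=3.692, apex=20.743, x_land=16.206, impact vy=-20.174
  bounce: vy ← 0.69·20.174 = 13.920
Arc 2: start y=0.000, vy=13.920 → t=2.838, apex=9.876, x_land=28.664, impact vy=-13.920
  bounce: vy ← 0.69·13.920 = 9.605
Arc 3: start y=0.000, vy=9.605 → t=1.958, apex=4.702, x_land=37.260, impact vy=-9.605
  bounce: vy ← 0.69·9.605 = 6.627
Arc 4: start y=0.000, vy=6.627 → t=1.351, apex=2.239, x_land=43.192, impact vy=-6.627
  bounce: vy ← 0.69·6.627 = 4.573
Arc 5: start y=0.000, vy=4.573 → t=0.932, apex=1.066, x_land=47.285, impact vy=-4.573
  bounce: vy ← 0.69·4.573 = 3.155
Arc 6: start y=0.000, vy=3.155 → t=0.643, apex=0.507, x_land=50.109, impact vy=-3.155
  bounce: vy ← 0.69·3.155 = 2.177
Arc 7: start y=0.000, vy=2.177 → t=0.444, apex=0.242, x_land=52.057, impact vy=-2.177
  bounce: vy ← 0.69·2.177 = 1.502

1 3.692 20.743 16.206
2 2.838 9.876 28.664
3 1.958 4.702 37.260
4 1.351 2.239 43.192
5 0.932 1.066 47.285
6 0.643 0.507 50.109
7 0.444 0.242 52.057
final: 52.057 1.502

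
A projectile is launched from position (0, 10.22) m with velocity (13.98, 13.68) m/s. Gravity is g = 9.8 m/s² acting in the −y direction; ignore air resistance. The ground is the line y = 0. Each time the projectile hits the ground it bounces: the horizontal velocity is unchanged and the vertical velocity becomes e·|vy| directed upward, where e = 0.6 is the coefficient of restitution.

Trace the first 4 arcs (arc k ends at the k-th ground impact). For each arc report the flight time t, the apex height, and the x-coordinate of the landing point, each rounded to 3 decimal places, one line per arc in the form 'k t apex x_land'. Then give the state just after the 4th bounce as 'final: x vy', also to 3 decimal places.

Arc 1: start y=10.220, vy=13.680 → t=3.404, apex=19.768, x_land=47.595, impact vy=-19.684
  bounce: vy ← 0.6·19.684 = 11.810
Arc 2: start y=0.000, vy=11.810 → t=2.410, apex=7.117, x_land=81.290, impact vy=-11.810
  bounce: vy ← 0.6·11.810 = 7.086
Arc 3: start y=0.000, vy=7.086 → t=1.446, apex=2.562, x_land=101.507, impact vy=-7.086
  bounce: vy ← 0.6·7.086 = 4.252
Arc 4: start y=0.000, vy=4.252 → t=0.868, apex=0.922, x_land=113.638, impact vy=-4.252
  bounce: vy ← 0.6·4.252 = 2.551

1 3.404 19.768 47.595
2 2.410 7.117 81.290
3 1.446 2.562 101.507
4 0.868 0.922 113.638
final: 113.638 2.551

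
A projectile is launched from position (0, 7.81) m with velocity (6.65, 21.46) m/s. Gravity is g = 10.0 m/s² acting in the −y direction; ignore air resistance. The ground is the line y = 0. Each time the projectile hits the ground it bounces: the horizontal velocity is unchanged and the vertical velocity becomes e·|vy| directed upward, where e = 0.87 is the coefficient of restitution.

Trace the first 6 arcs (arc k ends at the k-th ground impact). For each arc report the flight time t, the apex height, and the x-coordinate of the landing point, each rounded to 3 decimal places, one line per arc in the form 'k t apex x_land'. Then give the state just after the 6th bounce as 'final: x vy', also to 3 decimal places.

Arc 1: start y=7.810, vy=21.460 → t=4.629, apex=30.837, x_land=30.786, impact vy=-24.834
  bounce: vy ← 0.87·24.834 = 21.606
Arc 2: start y=0.000, vy=21.606 → t=4.321, apex=23.340, x_land=59.521, impact vy=-21.606
  bounce: vy ← 0.87·21.606 = 18.797
Arc 3: start y=0.000, vy=18.797 → t=3.759, apex=17.666, x_land=84.521, impact vy=-18.797
  bounce: vy ← 0.87·18.797 = 16.353
Arc 4: start y=0.000, vy=16.353 → t=3.271, apex=13.372, x_land=106.271, impact vy=-16.353
  bounce: vy ← 0.87·16.353 = 14.227
Arc 5: start y=0.000, vy=14.227 → t=2.845, apex=10.121, x_land=125.193, impact vy=-14.227
  bounce: vy ← 0.87·14.227 = 12.378
Arc 6: start y=0.000, vy=12.378 → t=2.476, apex=7.661, x_land=141.656, impact vy=-12.378
  bounce: vy ← 0.87·12.378 = 10.769

1 4.629 30.837 30.786
2 4.321 23.340 59.521
3 3.759 17.666 84.521
4 3.271 13.372 106.271
5 2.845 10.121 125.193
6 2.476 7.661 141.656
final: 141.656 10.769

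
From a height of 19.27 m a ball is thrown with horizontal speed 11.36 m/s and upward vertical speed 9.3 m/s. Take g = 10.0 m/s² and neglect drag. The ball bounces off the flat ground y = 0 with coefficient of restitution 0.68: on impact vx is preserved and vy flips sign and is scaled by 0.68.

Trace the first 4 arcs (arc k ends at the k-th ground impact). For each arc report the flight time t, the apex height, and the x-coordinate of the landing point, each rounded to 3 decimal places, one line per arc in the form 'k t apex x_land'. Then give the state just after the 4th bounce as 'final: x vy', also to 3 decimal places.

1 3.102 23.595 35.242
2 2.954 10.910 68.803
3 2.009 5.045 91.625
4 1.366 2.333 107.144
final: 107.144 4.645

Arc 1: start y=19.270, vy=9.300 → t=3.102, apex=23.595, x_land=35.242, impact vy=-21.723
  bounce: vy ← 0.68·21.723 = 14.772
Arc 2: start y=0.000, vy=14.772 → t=2.954, apex=10.910, x_land=68.803, impact vy=-14.772
  bounce: vy ← 0.68·14.772 = 10.045
Arc 3: start y=0.000, vy=10.045 → t=2.009, apex=5.045, x_land=91.625, impact vy=-10.045
  bounce: vy ← 0.68·10.045 = 6.830
Arc 4: start y=0.000, vy=6.830 → t=1.366, apex=2.333, x_land=107.144, impact vy=-6.830
  bounce: vy ← 0.68·6.830 = 4.645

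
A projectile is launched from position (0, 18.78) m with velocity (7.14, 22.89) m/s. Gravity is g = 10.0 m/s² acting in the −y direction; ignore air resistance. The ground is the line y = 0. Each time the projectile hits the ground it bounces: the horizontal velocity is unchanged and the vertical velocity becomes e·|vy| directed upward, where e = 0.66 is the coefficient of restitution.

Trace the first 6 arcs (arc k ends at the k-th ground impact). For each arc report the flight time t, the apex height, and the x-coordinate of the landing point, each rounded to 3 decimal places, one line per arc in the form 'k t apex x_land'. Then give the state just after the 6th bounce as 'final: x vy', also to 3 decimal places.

1 5.288 44.978 37.758
2 3.959 19.592 66.025
3 2.613 8.534 84.682
4 1.725 3.718 96.995
5 1.138 1.619 105.122
6 0.751 0.705 110.486
final: 110.486 2.479

Arc 1: start y=18.780, vy=22.890 → t=5.288, apex=44.978, x_land=37.758, impact vy=-29.993
  bounce: vy ← 0.66·29.993 = 19.795
Arc 2: start y=0.000, vy=19.795 → t=3.959, apex=19.592, x_land=66.025, impact vy=-19.795
  bounce: vy ← 0.66·19.795 = 13.065
Arc 3: start y=0.000, vy=13.065 → t=2.613, apex=8.534, x_land=84.682, impact vy=-13.065
  bounce: vy ← 0.66·13.065 = 8.623
Arc 4: start y=0.000, vy=8.623 → t=1.725, apex=3.718, x_land=96.995, impact vy=-8.623
  bounce: vy ← 0.66·8.623 = 5.691
Arc 5: start y=0.000, vy=5.691 → t=1.138, apex=1.619, x_land=105.122, impact vy=-5.691
  bounce: vy ← 0.66·5.691 = 3.756
Arc 6: start y=0.000, vy=3.756 → t=0.751, apex=0.705, x_land=110.486, impact vy=-3.756
  bounce: vy ← 0.66·3.756 = 2.479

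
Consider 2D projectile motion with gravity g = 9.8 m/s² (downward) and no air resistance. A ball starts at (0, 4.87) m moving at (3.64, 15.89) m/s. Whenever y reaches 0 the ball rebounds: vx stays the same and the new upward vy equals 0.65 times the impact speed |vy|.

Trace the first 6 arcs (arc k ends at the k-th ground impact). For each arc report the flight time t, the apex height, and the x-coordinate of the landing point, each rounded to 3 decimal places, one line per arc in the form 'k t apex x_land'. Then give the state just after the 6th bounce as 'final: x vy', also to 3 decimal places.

Arc 1: start y=4.870, vy=15.890 → t=3.525, apex=17.752, x_land=12.830, impact vy=-18.653
  bounce: vy ← 0.65·18.653 = 12.125
Arc 2: start y=0.000, vy=12.125 → t=2.474, apex=7.500, x_land=21.837, impact vy=-12.125
  bounce: vy ← 0.65·12.125 = 7.881
Arc 3: start y=0.000, vy=7.881 → t=1.608, apex=3.169, x_land=27.692, impact vy=-7.881
  bounce: vy ← 0.65·7.881 = 5.123
Arc 4: start y=0.000, vy=5.123 → t=1.045, apex=1.339, x_land=31.497, impact vy=-5.123
  bounce: vy ← 0.65·5.123 = 3.330
Arc 5: start y=0.000, vy=3.330 → t=0.680, apex=0.566, x_land=33.971, impact vy=-3.330
  bounce: vy ← 0.65·3.330 = 2.164
Arc 6: start y=0.000, vy=2.164 → t=0.442, apex=0.239, x_land=35.578, impact vy=-2.164
  bounce: vy ← 0.65·2.164 = 1.407

1 3.525 17.752 12.830
2 2.474 7.500 21.837
3 1.608 3.169 27.692
4 1.045 1.339 31.497
5 0.680 0.566 33.971
6 0.442 0.239 35.578
final: 35.578 1.407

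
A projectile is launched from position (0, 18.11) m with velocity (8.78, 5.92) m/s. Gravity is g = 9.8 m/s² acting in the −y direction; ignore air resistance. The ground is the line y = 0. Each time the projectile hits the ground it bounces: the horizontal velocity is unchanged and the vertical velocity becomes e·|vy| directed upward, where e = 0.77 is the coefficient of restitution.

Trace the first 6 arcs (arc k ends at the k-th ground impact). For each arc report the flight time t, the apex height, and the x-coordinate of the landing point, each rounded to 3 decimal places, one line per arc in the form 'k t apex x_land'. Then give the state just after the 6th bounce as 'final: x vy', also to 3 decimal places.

1 2.619 19.898 22.997
2 3.103 11.798 50.244
3 2.390 6.995 71.225
4 1.840 4.147 87.379
5 1.417 2.459 99.819
6 1.091 1.458 109.397
final: 109.397 4.116

Arc 1: start y=18.110, vy=5.920 → t=2.619, apex=19.898, x_land=22.997, impact vy=-19.748
  bounce: vy ← 0.77·19.748 = 15.206
Arc 2: start y=0.000, vy=15.206 → t=3.103, apex=11.798, x_land=50.244, impact vy=-15.206
  bounce: vy ← 0.77·15.206 = 11.709
Arc 3: start y=0.000, vy=11.709 → t=2.390, apex=6.995, x_land=71.225, impact vy=-11.709
  bounce: vy ← 0.77·11.709 = 9.016
Arc 4: start y=0.000, vy=9.016 → t=1.840, apex=4.147, x_land=87.379, impact vy=-9.016
  bounce: vy ← 0.77·9.016 = 6.942
Arc 5: start y=0.000, vy=6.942 → t=1.417, apex=2.459, x_land=99.819, impact vy=-6.942
  bounce: vy ← 0.77·6.942 = 5.345
Arc 6: start y=0.000, vy=5.345 → t=1.091, apex=1.458, x_land=109.397, impact vy=-5.345
  bounce: vy ← 0.77·5.345 = 4.116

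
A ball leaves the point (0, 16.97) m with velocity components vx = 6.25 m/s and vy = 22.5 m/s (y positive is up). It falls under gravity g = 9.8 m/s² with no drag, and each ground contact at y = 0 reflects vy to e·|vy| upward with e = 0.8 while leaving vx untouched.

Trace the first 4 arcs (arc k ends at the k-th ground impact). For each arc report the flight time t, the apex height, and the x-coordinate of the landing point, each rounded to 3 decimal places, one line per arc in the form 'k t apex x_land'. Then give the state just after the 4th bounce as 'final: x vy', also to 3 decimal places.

Arc 1: start y=16.970, vy=22.500 → t=5.251, apex=42.799, x_land=32.821, impact vy=-28.963
  bounce: vy ← 0.8·28.963 = 23.170
Arc 2: start y=0.000, vy=23.170 → t=4.729, apex=27.391, x_land=62.375, impact vy=-23.170
  bounce: vy ← 0.8·23.170 = 18.536
Arc 3: start y=0.000, vy=18.536 → t=3.783, apex=17.531, x_land=86.018, impact vy=-18.536
  bounce: vy ← 0.8·18.536 = 14.829
Arc 4: start y=0.000, vy=14.829 → t=3.026, apex=11.220, x_land=104.933, impact vy=-14.829
  bounce: vy ← 0.8·14.829 = 11.863

1 5.251 42.799 32.821
2 4.729 27.391 62.375
3 3.783 17.531 86.018
4 3.026 11.220 104.933
final: 104.933 11.863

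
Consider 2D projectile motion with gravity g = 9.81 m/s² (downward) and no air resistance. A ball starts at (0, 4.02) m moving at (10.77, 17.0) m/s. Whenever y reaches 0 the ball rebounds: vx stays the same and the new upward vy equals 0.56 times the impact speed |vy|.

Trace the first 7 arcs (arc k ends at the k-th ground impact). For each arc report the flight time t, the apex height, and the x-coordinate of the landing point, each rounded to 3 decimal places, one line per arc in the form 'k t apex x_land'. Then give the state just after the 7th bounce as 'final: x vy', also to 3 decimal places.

1 3.688 18.750 39.721
2 2.190 5.880 63.304
3 1.226 1.844 76.511
4 0.687 0.578 83.907
5 0.385 0.181 88.049
6 0.215 0.057 90.368
7 0.121 0.018 91.667
final: 91.667 0.331

Arc 1: start y=4.020, vy=17.000 → t=3.688, apex=18.750, x_land=39.721, impact vy=-19.180
  bounce: vy ← 0.56·19.180 = 10.741
Arc 2: start y=0.000, vy=10.741 → t=2.190, apex=5.880, x_land=63.304, impact vy=-10.741
  bounce: vy ← 0.56·10.741 = 6.015
Arc 3: start y=0.000, vy=6.015 → t=1.226, apex=1.844, x_land=76.511, impact vy=-6.015
  bounce: vy ← 0.56·6.015 = 3.368
Arc 4: start y=0.000, vy=3.368 → t=0.687, apex=0.578, x_land=83.907, impact vy=-3.368
  bounce: vy ← 0.56·3.368 = 1.886
Arc 5: start y=0.000, vy=1.886 → t=0.385, apex=0.181, x_land=88.049, impact vy=-1.886
  bounce: vy ← 0.56·1.886 = 1.056
Arc 6: start y=0.000, vy=1.056 → t=0.215, apex=0.057, x_land=90.368, impact vy=-1.056
  bounce: vy ← 0.56·1.056 = 0.592
Arc 7: start y=0.000, vy=0.592 → t=0.121, apex=0.018, x_land=91.667, impact vy=-0.592
  bounce: vy ← 0.56·0.592 = 0.331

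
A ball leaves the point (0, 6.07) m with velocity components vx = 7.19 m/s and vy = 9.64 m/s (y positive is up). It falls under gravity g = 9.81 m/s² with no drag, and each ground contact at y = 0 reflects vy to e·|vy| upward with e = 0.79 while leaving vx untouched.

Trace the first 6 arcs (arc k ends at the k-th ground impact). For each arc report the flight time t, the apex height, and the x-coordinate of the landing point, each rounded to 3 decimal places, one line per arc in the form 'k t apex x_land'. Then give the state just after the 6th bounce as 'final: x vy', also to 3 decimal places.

Arc 1: start y=6.070, vy=9.640 → t=2.467, apex=10.806, x_land=17.738, impact vy=-14.561
  bounce: vy ← 0.79·14.561 = 11.503
Arc 2: start y=0.000, vy=11.503 → t=2.345, apex=6.744, x_land=34.600, impact vy=-11.503
  bounce: vy ← 0.79·11.503 = 9.088
Arc 3: start y=0.000, vy=9.088 → t=1.853, apex=4.209, x_land=47.920, impact vy=-9.088
  bounce: vy ← 0.79·9.088 = 7.179
Arc 4: start y=0.000, vy=7.179 → t=1.464, apex=2.627, x_land=58.444, impact vy=-7.179
  bounce: vy ← 0.79·7.179 = 5.672
Arc 5: start y=0.000, vy=5.672 → t=1.156, apex=1.639, x_land=66.758, impact vy=-5.672
  bounce: vy ← 0.79·5.672 = 4.481
Arc 6: start y=0.000, vy=4.481 → t=0.913, apex=1.023, x_land=73.325, impact vy=-4.481
  bounce: vy ← 0.79·4.481 = 3.540

1 2.467 10.806 17.738
2 2.345 6.744 34.600
3 1.853 4.209 47.920
4 1.464 2.627 58.444
5 1.156 1.639 66.758
6 0.913 1.023 73.325
final: 73.325 3.540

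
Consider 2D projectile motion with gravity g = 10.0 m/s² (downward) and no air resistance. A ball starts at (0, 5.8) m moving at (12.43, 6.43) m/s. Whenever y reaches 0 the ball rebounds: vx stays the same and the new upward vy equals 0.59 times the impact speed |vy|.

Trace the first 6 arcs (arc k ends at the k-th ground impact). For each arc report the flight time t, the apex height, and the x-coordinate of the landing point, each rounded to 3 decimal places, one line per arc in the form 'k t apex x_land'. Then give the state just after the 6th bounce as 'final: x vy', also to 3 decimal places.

1 1.897 7.867 23.584
2 1.480 2.739 41.983
3 0.873 0.953 52.838
4 0.515 0.332 59.242
5 0.304 0.116 63.021
6 0.179 0.040 65.250
final: 65.250 0.529

Arc 1: start y=5.800, vy=6.430 → t=1.897, apex=7.867, x_land=23.584, impact vy=-12.544
  bounce: vy ← 0.59·12.544 = 7.401
Arc 2: start y=0.000, vy=7.401 → t=1.480, apex=2.739, x_land=41.983, impact vy=-7.401
  bounce: vy ← 0.59·7.401 = 4.366
Arc 3: start y=0.000, vy=4.366 → t=0.873, apex=0.953, x_land=52.838, impact vy=-4.366
  bounce: vy ← 0.59·4.366 = 2.576
Arc 4: start y=0.000, vy=2.576 → t=0.515, apex=0.332, x_land=59.242, impact vy=-2.576
  bounce: vy ← 0.59·2.576 = 1.520
Arc 5: start y=0.000, vy=1.520 → t=0.304, apex=0.116, x_land=63.021, impact vy=-1.520
  bounce: vy ← 0.59·1.520 = 0.897
Arc 6: start y=0.000, vy=0.897 → t=0.179, apex=0.040, x_land=65.250, impact vy=-0.897
  bounce: vy ← 0.59·0.897 = 0.529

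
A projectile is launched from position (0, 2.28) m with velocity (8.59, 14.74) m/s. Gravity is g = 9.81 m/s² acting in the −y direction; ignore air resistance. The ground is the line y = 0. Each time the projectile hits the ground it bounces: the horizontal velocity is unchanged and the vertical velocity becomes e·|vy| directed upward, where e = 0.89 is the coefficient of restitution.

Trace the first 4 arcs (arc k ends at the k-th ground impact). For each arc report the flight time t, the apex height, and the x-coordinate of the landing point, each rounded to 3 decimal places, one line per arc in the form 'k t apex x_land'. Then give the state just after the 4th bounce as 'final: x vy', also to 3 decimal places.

Arc 1: start y=2.280, vy=14.740 → t=3.153, apex=13.354, x_land=27.080, impact vy=-16.186
  bounce: vy ← 0.89·16.186 = 14.406
Arc 2: start y=0.000, vy=14.406 → t=2.937, apex=10.578, x_land=52.309, impact vy=-14.406
  bounce: vy ← 0.89·14.406 = 12.821
Arc 3: start y=0.000, vy=12.821 → t=2.614, apex=8.378, x_land=74.763, impact vy=-12.821
  bounce: vy ← 0.89·12.821 = 11.411
Arc 4: start y=0.000, vy=11.411 → t=2.326, apex=6.637, x_land=94.746, impact vy=-11.411
  bounce: vy ← 0.89·11.411 = 10.156

1 3.153 13.354 27.080
2 2.937 10.578 52.309
3 2.614 8.378 74.763
4 2.326 6.637 94.746
final: 94.746 10.156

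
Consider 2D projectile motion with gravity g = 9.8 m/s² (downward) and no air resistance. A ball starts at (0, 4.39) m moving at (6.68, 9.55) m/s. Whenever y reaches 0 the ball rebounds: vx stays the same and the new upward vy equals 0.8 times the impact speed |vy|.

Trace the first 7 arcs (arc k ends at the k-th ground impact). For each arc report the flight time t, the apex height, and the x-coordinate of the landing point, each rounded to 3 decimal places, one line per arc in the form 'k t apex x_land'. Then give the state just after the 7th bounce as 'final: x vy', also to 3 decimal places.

Arc 1: start y=4.390, vy=9.550 → t=2.333, apex=9.043, x_land=15.584, impact vy=-13.313
  bounce: vy ← 0.8·13.313 = 10.651
Arc 2: start y=0.000, vy=10.651 → t=2.174, apex=5.788, x_land=30.104, impact vy=-10.651
  bounce: vy ← 0.8·10.651 = 8.521
Arc 3: start y=0.000, vy=8.521 → t=1.739, apex=3.704, x_land=41.720, impact vy=-8.521
  bounce: vy ← 0.8·8.521 = 6.816
Arc 4: start y=0.000, vy=6.816 → t=1.391, apex=2.371, x_land=51.013, impact vy=-6.816
  bounce: vy ← 0.8·6.816 = 5.453
Arc 5: start y=0.000, vy=5.453 → t=1.113, apex=1.517, x_land=58.447, impact vy=-5.453
  bounce: vy ← 0.8·5.453 = 4.363
Arc 6: start y=0.000, vy=4.363 → t=0.890, apex=0.971, x_land=64.394, impact vy=-4.363
  bounce: vy ← 0.8·4.363 = 3.490
Arc 7: start y=0.000, vy=3.490 → t=0.712, apex=0.621, x_land=69.152, impact vy=-3.490
  bounce: vy ← 0.8·3.490 = 2.792

1 2.333 9.043 15.584
2 2.174 5.788 30.104
3 1.739 3.704 41.720
4 1.391 2.371 51.013
5 1.113 1.517 58.447
6 0.890 0.971 64.394
7 0.712 0.621 69.152
final: 69.152 2.792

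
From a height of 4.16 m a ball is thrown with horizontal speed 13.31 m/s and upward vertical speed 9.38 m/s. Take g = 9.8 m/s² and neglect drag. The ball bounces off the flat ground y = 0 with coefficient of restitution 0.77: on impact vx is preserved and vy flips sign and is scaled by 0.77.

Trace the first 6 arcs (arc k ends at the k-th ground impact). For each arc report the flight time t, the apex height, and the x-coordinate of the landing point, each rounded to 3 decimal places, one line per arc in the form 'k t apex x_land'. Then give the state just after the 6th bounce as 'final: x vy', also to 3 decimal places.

1 2.286 8.649 30.423
2 2.046 5.128 57.655
3 1.575 3.040 78.624
4 1.213 1.803 94.770
5 0.934 1.069 107.202
6 0.719 0.634 116.775
final: 116.775 2.714

Arc 1: start y=4.160, vy=9.380 → t=2.286, apex=8.649, x_land=30.423, impact vy=-13.020
  bounce: vy ← 0.77·13.020 = 10.025
Arc 2: start y=0.000, vy=10.025 → t=2.046, apex=5.128, x_land=57.655, impact vy=-10.025
  bounce: vy ← 0.77·10.025 = 7.720
Arc 3: start y=0.000, vy=7.720 → t=1.575, apex=3.040, x_land=78.624, impact vy=-7.720
  bounce: vy ← 0.77·7.720 = 5.944
Arc 4: start y=0.000, vy=5.944 → t=1.213, apex=1.803, x_land=94.770, impact vy=-5.944
  bounce: vy ← 0.77·5.944 = 4.577
Arc 5: start y=0.000, vy=4.577 → t=0.934, apex=1.069, x_land=107.202, impact vy=-4.577
  bounce: vy ← 0.77·4.577 = 3.524
Arc 6: start y=0.000, vy=3.524 → t=0.719, apex=0.634, x_land=116.775, impact vy=-3.524
  bounce: vy ← 0.77·3.524 = 2.714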